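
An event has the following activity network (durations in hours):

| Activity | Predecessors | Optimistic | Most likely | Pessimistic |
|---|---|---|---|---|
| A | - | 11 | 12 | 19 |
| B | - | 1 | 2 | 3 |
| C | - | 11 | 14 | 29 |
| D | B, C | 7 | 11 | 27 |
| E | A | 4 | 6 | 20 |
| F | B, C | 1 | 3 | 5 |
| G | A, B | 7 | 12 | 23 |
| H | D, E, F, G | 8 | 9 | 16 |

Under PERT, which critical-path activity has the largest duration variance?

D

te_A = (11 + 4·12 + 19)/6 = 78/6 = 13; σ²_A = ((19−11)/6)² = 1.778
te_B = (1 + 4·2 + 3)/6 = 12/6 = 2; σ²_B = ((3−1)/6)² = 0.111
te_C = (11 + 4·14 + 29)/6 = 96/6 = 16; σ²_C = ((29−11)/6)² = 9.000
te_D = (7 + 4·11 + 27)/6 = 78/6 = 13; σ²_D = ((27−7)/6)² = 11.111
te_E = (4 + 4·6 + 20)/6 = 48/6 = 8; σ²_E = ((20−4)/6)² = 7.111
te_F = (1 + 4·3 + 5)/6 = 18/6 = 3; σ²_F = ((5−1)/6)² = 0.444
te_G = (7 + 4·12 + 23)/6 = 78/6 = 13; σ²_G = ((23−7)/6)² = 7.111
te_H = (8 + 4·9 + 16)/6 = 60/6 = 10; σ²_H = ((16−8)/6)² = 1.778

Forward pass:
ES_A = 0; EF_A = 13
ES_B = 0; EF_B = 2
ES_C = 0; EF_C = 16
ES_D = max(EF_B=2, EF_C=16) = 16; EF_D = 16+13 = 29
ES_E = 13; EF_E = 13+8 = 21
ES_F = max(EF_B=2, EF_C=16) = 16; EF_F = 16+3 = 19
ES_G = max(EF_A=13, EF_B=2) = 13; EF_G = 13+13 = 26
ES_H = max(EF_D=29, EF_E=21, EF_F=19, EF_G=26) = 29; EF_H = 29+10 = 39
Expected project duration μ = 39 hours. Critical path: C → D → H.

Variances on critical path: σ²_C=9.000, σ²_D=11.111, σ²_H=1.778.
Largest is σ²_D = 11.111.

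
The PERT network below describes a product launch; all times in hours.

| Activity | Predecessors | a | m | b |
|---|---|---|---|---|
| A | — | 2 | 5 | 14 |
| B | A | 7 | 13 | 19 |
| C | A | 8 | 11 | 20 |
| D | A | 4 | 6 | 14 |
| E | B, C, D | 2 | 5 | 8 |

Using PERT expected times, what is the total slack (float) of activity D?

te_A = (2 + 4·5 + 14)/6 = 36/6 = 6
te_B = (7 + 4·13 + 19)/6 = 78/6 = 13
te_C = (8 + 4·11 + 20)/6 = 72/6 = 12
te_D = (4 + 4·6 + 14)/6 = 42/6 = 7
te_E = (2 + 4·5 + 8)/6 = 30/6 = 5

Forward pass:
ES_A = 0; EF_A = 6
ES_B = 6; EF_B = 6+13 = 19
ES_C = 6; EF_C = 6+12 = 18
ES_D = 6; EF_D = 6+7 = 13
ES_E = max(EF_B=19, EF_C=18, EF_D=13) = 19; EF_E = 19+5 = 24
Expected project duration μ = 24 hours. Critical path: A → B → E.

Backward pass:
LF_E = 24; LS_E = 24−5 = 19
LF_D = LS_E = 19; LS_D = 19−7 = 12
LF_C = LS_E = 19; LS_C = 19−12 = 7
LF_B = LS_E = 19; LS_B = 19−13 = 6
LF_A = min(LS_B=6, LS_C=7, LS_D=12) = 6; LS_A = 6−6 = 0
Slack_D = LS_D − ES_D = 12 − 6 = 6

6 hours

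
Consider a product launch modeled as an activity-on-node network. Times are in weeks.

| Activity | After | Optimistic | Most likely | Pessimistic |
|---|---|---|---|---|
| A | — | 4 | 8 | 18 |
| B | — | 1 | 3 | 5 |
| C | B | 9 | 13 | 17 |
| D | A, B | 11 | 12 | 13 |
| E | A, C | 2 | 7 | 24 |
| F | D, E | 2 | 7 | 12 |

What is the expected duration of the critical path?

te_A = (4 + 4·8 + 18)/6 = 54/6 = 9
te_B = (1 + 4·3 + 5)/6 = 18/6 = 3
te_C = (9 + 4·13 + 17)/6 = 78/6 = 13
te_D = (11 + 4·12 + 13)/6 = 72/6 = 12
te_E = (2 + 4·7 + 24)/6 = 54/6 = 9
te_F = (2 + 4·7 + 12)/6 = 42/6 = 7

Forward pass:
ES_A = 0; EF_A = 9
ES_B = 0; EF_B = 3
ES_C = 3; EF_C = 3+13 = 16
ES_D = max(EF_A=9, EF_B=3) = 9; EF_D = 9+12 = 21
ES_E = max(EF_A=9, EF_C=16) = 16; EF_E = 16+9 = 25
ES_F = max(EF_D=21, EF_E=25) = 25; EF_F = 25+7 = 32
Expected project duration μ = 32 weeks. Critical path: B → C → E → F.

32 weeks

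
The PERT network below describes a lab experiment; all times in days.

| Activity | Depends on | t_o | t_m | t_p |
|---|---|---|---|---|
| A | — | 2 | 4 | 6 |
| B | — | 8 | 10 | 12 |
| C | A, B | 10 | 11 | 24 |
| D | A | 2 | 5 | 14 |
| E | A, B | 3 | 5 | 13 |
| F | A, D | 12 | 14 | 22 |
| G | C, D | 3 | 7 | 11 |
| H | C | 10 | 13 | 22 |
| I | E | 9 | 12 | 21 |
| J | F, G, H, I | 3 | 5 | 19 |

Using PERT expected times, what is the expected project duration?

te_A = (2 + 4·4 + 6)/6 = 24/6 = 4
te_B = (8 + 4·10 + 12)/6 = 60/6 = 10
te_C = (10 + 4·11 + 24)/6 = 78/6 = 13
te_D = (2 + 4·5 + 14)/6 = 36/6 = 6
te_E = (3 + 4·5 + 13)/6 = 36/6 = 6
te_F = (12 + 4·14 + 22)/6 = 90/6 = 15
te_G = (3 + 4·7 + 11)/6 = 42/6 = 7
te_H = (10 + 4·13 + 22)/6 = 84/6 = 14
te_I = (9 + 4·12 + 21)/6 = 78/6 = 13
te_J = (3 + 4·5 + 19)/6 = 42/6 = 7

Forward pass:
ES_A = 0; EF_A = 4
ES_B = 0; EF_B = 10
ES_C = max(EF_A=4, EF_B=10) = 10; EF_C = 10+13 = 23
ES_D = 4; EF_D = 4+6 = 10
ES_E = max(EF_A=4, EF_B=10) = 10; EF_E = 10+6 = 16
ES_F = max(EF_A=4, EF_D=10) = 10; EF_F = 10+15 = 25
ES_G = max(EF_C=23, EF_D=10) = 23; EF_G = 23+7 = 30
ES_H = 23; EF_H = 23+14 = 37
ES_I = 16; EF_I = 16+13 = 29
ES_J = max(EF_F=25, EF_G=30, EF_H=37, EF_I=29) = 37; EF_J = 37+7 = 44
Expected project duration μ = 44 days. Critical path: B → C → H → J.

44 days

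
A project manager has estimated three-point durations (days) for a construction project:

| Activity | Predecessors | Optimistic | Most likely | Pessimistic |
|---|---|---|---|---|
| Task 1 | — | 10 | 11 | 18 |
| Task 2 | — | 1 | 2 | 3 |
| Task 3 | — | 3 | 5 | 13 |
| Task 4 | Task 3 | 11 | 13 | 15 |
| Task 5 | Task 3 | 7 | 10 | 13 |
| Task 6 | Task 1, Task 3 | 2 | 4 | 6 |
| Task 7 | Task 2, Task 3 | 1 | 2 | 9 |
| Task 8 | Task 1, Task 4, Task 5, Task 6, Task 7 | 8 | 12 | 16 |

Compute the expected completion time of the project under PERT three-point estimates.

31 days

te_Task 1 = (10 + 4·11 + 18)/6 = 72/6 = 12
te_Task 2 = (1 + 4·2 + 3)/6 = 12/6 = 2
te_Task 3 = (3 + 4·5 + 13)/6 = 36/6 = 6
te_Task 4 = (11 + 4·13 + 15)/6 = 78/6 = 13
te_Task 5 = (7 + 4·10 + 13)/6 = 60/6 = 10
te_Task 6 = (2 + 4·4 + 6)/6 = 24/6 = 4
te_Task 7 = (1 + 4·2 + 9)/6 = 18/6 = 3
te_Task 8 = (8 + 4·12 + 16)/6 = 72/6 = 12

Forward pass:
ES_Task 1 = 0; EF_Task 1 = 12
ES_Task 2 = 0; EF_Task 2 = 2
ES_Task 3 = 0; EF_Task 3 = 6
ES_Task 4 = 6; EF_Task 4 = 6+13 = 19
ES_Task 5 = 6; EF_Task 5 = 6+10 = 16
ES_Task 6 = max(EF_Task 1=12, EF_Task 3=6) = 12; EF_Task 6 = 12+4 = 16
ES_Task 7 = max(EF_Task 2=2, EF_Task 3=6) = 6; EF_Task 7 = 6+3 = 9
ES_Task 8 = max(EF_Task 1=12, EF_Task 4=19, EF_Task 5=16, EF_Task 6=16, EF_Task 7=9) = 19; EF_Task 8 = 19+12 = 31
Expected project duration μ = 31 days. Critical path: Task 3 → Task 4 → Task 8.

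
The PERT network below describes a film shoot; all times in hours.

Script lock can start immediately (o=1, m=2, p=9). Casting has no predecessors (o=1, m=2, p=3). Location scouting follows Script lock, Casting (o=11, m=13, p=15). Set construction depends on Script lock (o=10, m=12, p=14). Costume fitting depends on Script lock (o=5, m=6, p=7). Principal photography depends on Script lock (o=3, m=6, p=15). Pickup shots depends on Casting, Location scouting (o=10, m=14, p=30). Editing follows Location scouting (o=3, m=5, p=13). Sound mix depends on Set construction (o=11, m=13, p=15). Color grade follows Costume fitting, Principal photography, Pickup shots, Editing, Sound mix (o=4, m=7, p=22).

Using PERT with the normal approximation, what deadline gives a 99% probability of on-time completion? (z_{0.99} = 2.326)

te_Script lock = (1 + 4·2 + 9)/6 = 18/6 = 3; σ²_Script lock = ((9−1)/6)² = 1.778
te_Casting = (1 + 4·2 + 3)/6 = 12/6 = 2; σ²_Casting = ((3−1)/6)² = 0.111
te_Location scouting = (11 + 4·13 + 15)/6 = 78/6 = 13; σ²_Location scouting = ((15−11)/6)² = 0.444
te_Set construction = (10 + 4·12 + 14)/6 = 72/6 = 12; σ²_Set construction = ((14−10)/6)² = 0.444
te_Costume fitting = (5 + 4·6 + 7)/6 = 36/6 = 6; σ²_Costume fitting = ((7−5)/6)² = 0.111
te_Principal photography = (3 + 4·6 + 15)/6 = 42/6 = 7; σ²_Principal photography = ((15−3)/6)² = 4.000
te_Pickup shots = (10 + 4·14 + 30)/6 = 96/6 = 16; σ²_Pickup shots = ((30−10)/6)² = 11.111
te_Editing = (3 + 4·5 + 13)/6 = 36/6 = 6; σ²_Editing = ((13−3)/6)² = 2.778
te_Sound mix = (11 + 4·13 + 15)/6 = 78/6 = 13; σ²_Sound mix = ((15−11)/6)² = 0.444
te_Color grade = (4 + 4·7 + 22)/6 = 54/6 = 9; σ²_Color grade = ((22−4)/6)² = 9.000

Forward pass:
ES_Script lock = 0; EF_Script lock = 3
ES_Casting = 0; EF_Casting = 2
ES_Location scouting = max(EF_Script lock=3, EF_Casting=2) = 3; EF_Location scouting = 3+13 = 16
ES_Set construction = 3; EF_Set construction = 3+12 = 15
ES_Costume fitting = 3; EF_Costume fitting = 3+6 = 9
ES_Principal photography = 3; EF_Principal photography = 3+7 = 10
ES_Pickup shots = max(EF_Casting=2, EF_Location scouting=16) = 16; EF_Pickup shots = 16+16 = 32
ES_Editing = 16; EF_Editing = 16+6 = 22
ES_Sound mix = 15; EF_Sound mix = 15+13 = 28
ES_Color grade = max(EF_Costume fitting=9, EF_Principal photography=10, EF_Pickup shots=32, EF_Editing=22, EF_Sound mix=28) = 32; EF_Color grade = 32+9 = 41
Expected project duration μ = 41 hours. Critical path: Script lock → Location scouting → Pickup shots → Color grade.

Variance along critical path = 1.778 + 0.444 + 11.111 + 9.000 = 22.333; σ = 4.726 hours.
D = μ + z·σ = 41 + 2.326·4.726 = 52.0 hours

52.0 hours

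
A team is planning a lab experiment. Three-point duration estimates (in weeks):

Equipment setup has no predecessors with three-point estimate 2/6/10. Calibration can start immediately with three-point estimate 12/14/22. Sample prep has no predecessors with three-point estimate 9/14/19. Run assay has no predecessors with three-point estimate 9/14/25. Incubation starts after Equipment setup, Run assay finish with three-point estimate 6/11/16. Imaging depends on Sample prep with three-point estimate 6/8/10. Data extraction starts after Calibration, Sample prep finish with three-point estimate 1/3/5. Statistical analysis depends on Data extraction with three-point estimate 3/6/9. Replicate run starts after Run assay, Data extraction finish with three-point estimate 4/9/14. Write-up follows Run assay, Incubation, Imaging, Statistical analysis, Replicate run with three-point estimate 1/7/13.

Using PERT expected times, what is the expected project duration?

te_Equipment setup = (2 + 4·6 + 10)/6 = 36/6 = 6
te_Calibration = (12 + 4·14 + 22)/6 = 90/6 = 15
te_Sample prep = (9 + 4·14 + 19)/6 = 84/6 = 14
te_Run assay = (9 + 4·14 + 25)/6 = 90/6 = 15
te_Incubation = (6 + 4·11 + 16)/6 = 66/6 = 11
te_Imaging = (6 + 4·8 + 10)/6 = 48/6 = 8
te_Data extraction = (1 + 4·3 + 5)/6 = 18/6 = 3
te_Statistical analysis = (3 + 4·6 + 9)/6 = 36/6 = 6
te_Replicate run = (4 + 4·9 + 14)/6 = 54/6 = 9
te_Write-up = (1 + 4·7 + 13)/6 = 42/6 = 7

Forward pass:
ES_Equipment setup = 0; EF_Equipment setup = 6
ES_Calibration = 0; EF_Calibration = 15
ES_Sample prep = 0; EF_Sample prep = 14
ES_Run assay = 0; EF_Run assay = 15
ES_Incubation = max(EF_Equipment setup=6, EF_Run assay=15) = 15; EF_Incubation = 15+11 = 26
ES_Imaging = 14; EF_Imaging = 14+8 = 22
ES_Data extraction = max(EF_Calibration=15, EF_Sample prep=14) = 15; EF_Data extraction = 15+3 = 18
ES_Statistical analysis = 18; EF_Statistical analysis = 18+6 = 24
ES_Replicate run = max(EF_Run assay=15, EF_Data extraction=18) = 18; EF_Replicate run = 18+9 = 27
ES_Write-up = max(EF_Run assay=15, EF_Incubation=26, EF_Imaging=22, EF_Statistical analysis=24, EF_Replicate run=27) = 27; EF_Write-up = 27+7 = 34
Expected project duration μ = 34 weeks. Critical path: Calibration → Data extraction → Replicate run → Write-up.

34 weeks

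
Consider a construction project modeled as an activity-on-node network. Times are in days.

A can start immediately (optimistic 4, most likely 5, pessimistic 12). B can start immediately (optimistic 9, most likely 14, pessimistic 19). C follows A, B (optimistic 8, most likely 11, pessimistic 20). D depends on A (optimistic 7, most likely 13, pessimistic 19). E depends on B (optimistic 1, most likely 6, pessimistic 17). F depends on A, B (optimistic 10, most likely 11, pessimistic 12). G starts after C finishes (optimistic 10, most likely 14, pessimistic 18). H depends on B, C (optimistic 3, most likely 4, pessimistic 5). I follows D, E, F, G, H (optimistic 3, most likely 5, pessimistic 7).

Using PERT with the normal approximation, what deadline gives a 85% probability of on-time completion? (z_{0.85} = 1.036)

48.1 days

te_A = (4 + 4·5 + 12)/6 = 36/6 = 6; σ²_A = ((12−4)/6)² = 1.778
te_B = (9 + 4·14 + 19)/6 = 84/6 = 14; σ²_B = ((19−9)/6)² = 2.778
te_C = (8 + 4·11 + 20)/6 = 72/6 = 12; σ²_C = ((20−8)/6)² = 4.000
te_D = (7 + 4·13 + 19)/6 = 78/6 = 13; σ²_D = ((19−7)/6)² = 4.000
te_E = (1 + 4·6 + 17)/6 = 42/6 = 7; σ²_E = ((17−1)/6)² = 7.111
te_F = (10 + 4·11 + 12)/6 = 66/6 = 11; σ²_F = ((12−10)/6)² = 0.111
te_G = (10 + 4·14 + 18)/6 = 84/6 = 14; σ²_G = ((18−10)/6)² = 1.778
te_H = (3 + 4·4 + 5)/6 = 24/6 = 4; σ²_H = ((5−3)/6)² = 0.111
te_I = (3 + 4·5 + 7)/6 = 30/6 = 5; σ²_I = ((7−3)/6)² = 0.444

Forward pass:
ES_A = 0; EF_A = 6
ES_B = 0; EF_B = 14
ES_C = max(EF_A=6, EF_B=14) = 14; EF_C = 14+12 = 26
ES_D = 6; EF_D = 6+13 = 19
ES_E = 14; EF_E = 14+7 = 21
ES_F = max(EF_A=6, EF_B=14) = 14; EF_F = 14+11 = 25
ES_G = 26; EF_G = 26+14 = 40
ES_H = max(EF_B=14, EF_C=26) = 26; EF_H = 26+4 = 30
ES_I = max(EF_D=19, EF_E=21, EF_F=25, EF_G=40, EF_H=30) = 40; EF_I = 40+5 = 45
Expected project duration μ = 45 days. Critical path: B → C → G → I.

Variance along critical path = 2.778 + 4.000 + 1.778 + 0.444 = 9.000; σ = 3.000 days.
D = μ + z·σ = 45 + 1.036·3.000 = 48.1 days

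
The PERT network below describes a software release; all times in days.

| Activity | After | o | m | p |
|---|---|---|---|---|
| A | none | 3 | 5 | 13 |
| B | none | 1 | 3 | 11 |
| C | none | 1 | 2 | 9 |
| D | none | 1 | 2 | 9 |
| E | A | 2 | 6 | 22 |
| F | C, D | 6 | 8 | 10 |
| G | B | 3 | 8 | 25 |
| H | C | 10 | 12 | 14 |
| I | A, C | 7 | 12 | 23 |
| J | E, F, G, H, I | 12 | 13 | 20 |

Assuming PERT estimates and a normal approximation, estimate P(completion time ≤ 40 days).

0.980

te_A = (3 + 4·5 + 13)/6 = 36/6 = 6; σ²_A = ((13−3)/6)² = 2.778
te_B = (1 + 4·3 + 11)/6 = 24/6 = 4; σ²_B = ((11−1)/6)² = 2.778
te_C = (1 + 4·2 + 9)/6 = 18/6 = 3; σ²_C = ((9−1)/6)² = 1.778
te_D = (1 + 4·2 + 9)/6 = 18/6 = 3; σ²_D = ((9−1)/6)² = 1.778
te_E = (2 + 4·6 + 22)/6 = 48/6 = 8; σ²_E = ((22−2)/6)² = 11.111
te_F = (6 + 4·8 + 10)/6 = 48/6 = 8; σ²_F = ((10−6)/6)² = 0.444
te_G = (3 + 4·8 + 25)/6 = 60/6 = 10; σ²_G = ((25−3)/6)² = 13.444
te_H = (10 + 4·12 + 14)/6 = 72/6 = 12; σ²_H = ((14−10)/6)² = 0.444
te_I = (7 + 4·12 + 23)/6 = 78/6 = 13; σ²_I = ((23−7)/6)² = 7.111
te_J = (12 + 4·13 + 20)/6 = 84/6 = 14; σ²_J = ((20−12)/6)² = 1.778

Forward pass:
ES_A = 0; EF_A = 6
ES_B = 0; EF_B = 4
ES_C = 0; EF_C = 3
ES_D = 0; EF_D = 3
ES_E = 6; EF_E = 6+8 = 14
ES_F = max(EF_C=3, EF_D=3) = 3; EF_F = 3+8 = 11
ES_G = 4; EF_G = 4+10 = 14
ES_H = 3; EF_H = 3+12 = 15
ES_I = max(EF_A=6, EF_C=3) = 6; EF_I = 6+13 = 19
ES_J = max(EF_E=14, EF_F=11, EF_G=14, EF_H=15, EF_I=19) = 19; EF_J = 19+14 = 33
Expected project duration μ = 33 days. Critical path: A → I → J.

Variance along critical path = 2.778 + 7.111 + 1.778 = 11.667; σ = √11.667 = 3.416 days.
Z = (40 − 33) / 3.416 = 2.049
P(T ≤ 40) = Φ(2.049) ≈ 0.980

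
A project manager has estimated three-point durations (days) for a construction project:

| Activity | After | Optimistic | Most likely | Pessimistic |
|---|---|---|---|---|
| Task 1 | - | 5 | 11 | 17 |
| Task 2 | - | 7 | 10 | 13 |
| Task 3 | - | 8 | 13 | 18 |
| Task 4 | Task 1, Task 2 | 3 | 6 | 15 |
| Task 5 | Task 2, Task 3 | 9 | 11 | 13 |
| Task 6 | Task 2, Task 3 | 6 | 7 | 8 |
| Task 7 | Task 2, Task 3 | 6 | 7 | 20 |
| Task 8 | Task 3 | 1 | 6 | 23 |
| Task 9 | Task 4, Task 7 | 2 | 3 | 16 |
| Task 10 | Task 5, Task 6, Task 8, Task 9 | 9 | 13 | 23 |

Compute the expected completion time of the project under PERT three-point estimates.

41 days

te_Task 1 = (5 + 4·11 + 17)/6 = 66/6 = 11
te_Task 2 = (7 + 4·10 + 13)/6 = 60/6 = 10
te_Task 3 = (8 + 4·13 + 18)/6 = 78/6 = 13
te_Task 4 = (3 + 4·6 + 15)/6 = 42/6 = 7
te_Task 5 = (9 + 4·11 + 13)/6 = 66/6 = 11
te_Task 6 = (6 + 4·7 + 8)/6 = 42/6 = 7
te_Task 7 = (6 + 4·7 + 20)/6 = 54/6 = 9
te_Task 8 = (1 + 4·6 + 23)/6 = 48/6 = 8
te_Task 9 = (2 + 4·3 + 16)/6 = 30/6 = 5
te_Task 10 = (9 + 4·13 + 23)/6 = 84/6 = 14

Forward pass:
ES_Task 1 = 0; EF_Task 1 = 11
ES_Task 2 = 0; EF_Task 2 = 10
ES_Task 3 = 0; EF_Task 3 = 13
ES_Task 4 = max(EF_Task 1=11, EF_Task 2=10) = 11; EF_Task 4 = 11+7 = 18
ES_Task 5 = max(EF_Task 2=10, EF_Task 3=13) = 13; EF_Task 5 = 13+11 = 24
ES_Task 6 = max(EF_Task 2=10, EF_Task 3=13) = 13; EF_Task 6 = 13+7 = 20
ES_Task 7 = max(EF_Task 2=10, EF_Task 3=13) = 13; EF_Task 7 = 13+9 = 22
ES_Task 8 = 13; EF_Task 8 = 13+8 = 21
ES_Task 9 = max(EF_Task 4=18, EF_Task 7=22) = 22; EF_Task 9 = 22+5 = 27
ES_Task 10 = max(EF_Task 5=24, EF_Task 6=20, EF_Task 8=21, EF_Task 9=27) = 27; EF_Task 10 = 27+14 = 41
Expected project duration μ = 41 days. Critical path: Task 3 → Task 7 → Task 9 → Task 10.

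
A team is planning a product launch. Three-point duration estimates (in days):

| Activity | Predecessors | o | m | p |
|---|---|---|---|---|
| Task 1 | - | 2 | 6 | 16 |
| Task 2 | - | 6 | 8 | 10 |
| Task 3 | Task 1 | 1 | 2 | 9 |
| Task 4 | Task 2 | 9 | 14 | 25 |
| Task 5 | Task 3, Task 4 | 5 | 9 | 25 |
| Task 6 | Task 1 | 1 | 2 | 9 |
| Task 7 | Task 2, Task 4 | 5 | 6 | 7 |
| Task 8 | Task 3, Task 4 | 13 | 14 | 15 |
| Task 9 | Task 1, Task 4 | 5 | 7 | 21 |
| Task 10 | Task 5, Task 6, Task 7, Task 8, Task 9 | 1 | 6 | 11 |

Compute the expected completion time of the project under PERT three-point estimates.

43 days

te_Task 1 = (2 + 4·6 + 16)/6 = 42/6 = 7
te_Task 2 = (6 + 4·8 + 10)/6 = 48/6 = 8
te_Task 3 = (1 + 4·2 + 9)/6 = 18/6 = 3
te_Task 4 = (9 + 4·14 + 25)/6 = 90/6 = 15
te_Task 5 = (5 + 4·9 + 25)/6 = 66/6 = 11
te_Task 6 = (1 + 4·2 + 9)/6 = 18/6 = 3
te_Task 7 = (5 + 4·6 + 7)/6 = 36/6 = 6
te_Task 8 = (13 + 4·14 + 15)/6 = 84/6 = 14
te_Task 9 = (5 + 4·7 + 21)/6 = 54/6 = 9
te_Task 10 = (1 + 4·6 + 11)/6 = 36/6 = 6

Forward pass:
ES_Task 1 = 0; EF_Task 1 = 7
ES_Task 2 = 0; EF_Task 2 = 8
ES_Task 3 = 7; EF_Task 3 = 7+3 = 10
ES_Task 4 = 8; EF_Task 4 = 8+15 = 23
ES_Task 5 = max(EF_Task 3=10, EF_Task 4=23) = 23; EF_Task 5 = 23+11 = 34
ES_Task 6 = 7; EF_Task 6 = 7+3 = 10
ES_Task 7 = max(EF_Task 2=8, EF_Task 4=23) = 23; EF_Task 7 = 23+6 = 29
ES_Task 8 = max(EF_Task 3=10, EF_Task 4=23) = 23; EF_Task 8 = 23+14 = 37
ES_Task 9 = max(EF_Task 1=7, EF_Task 4=23) = 23; EF_Task 9 = 23+9 = 32
ES_Task 10 = max(EF_Task 5=34, EF_Task 6=10, EF_Task 7=29, EF_Task 8=37, EF_Task 9=32) = 37; EF_Task 10 = 37+6 = 43
Expected project duration μ = 43 days. Critical path: Task 2 → Task 4 → Task 8 → Task 10.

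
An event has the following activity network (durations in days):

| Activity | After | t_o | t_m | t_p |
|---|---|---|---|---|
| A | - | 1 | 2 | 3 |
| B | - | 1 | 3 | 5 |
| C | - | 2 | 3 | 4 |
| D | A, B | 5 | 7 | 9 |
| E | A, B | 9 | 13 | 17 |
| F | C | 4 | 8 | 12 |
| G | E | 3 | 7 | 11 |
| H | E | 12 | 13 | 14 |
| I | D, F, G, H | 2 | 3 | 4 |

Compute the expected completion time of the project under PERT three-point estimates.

te_A = (1 + 4·2 + 3)/6 = 12/6 = 2
te_B = (1 + 4·3 + 5)/6 = 18/6 = 3
te_C = (2 + 4·3 + 4)/6 = 18/6 = 3
te_D = (5 + 4·7 + 9)/6 = 42/6 = 7
te_E = (9 + 4·13 + 17)/6 = 78/6 = 13
te_F = (4 + 4·8 + 12)/6 = 48/6 = 8
te_G = (3 + 4·7 + 11)/6 = 42/6 = 7
te_H = (12 + 4·13 + 14)/6 = 78/6 = 13
te_I = (2 + 4·3 + 4)/6 = 18/6 = 3

Forward pass:
ES_A = 0; EF_A = 2
ES_B = 0; EF_B = 3
ES_C = 0; EF_C = 3
ES_D = max(EF_A=2, EF_B=3) = 3; EF_D = 3+7 = 10
ES_E = max(EF_A=2, EF_B=3) = 3; EF_E = 3+13 = 16
ES_F = 3; EF_F = 3+8 = 11
ES_G = 16; EF_G = 16+7 = 23
ES_H = 16; EF_H = 16+13 = 29
ES_I = max(EF_D=10, EF_F=11, EF_G=23, EF_H=29) = 29; EF_I = 29+3 = 32
Expected project duration μ = 32 days. Critical path: B → E → H → I.

32 days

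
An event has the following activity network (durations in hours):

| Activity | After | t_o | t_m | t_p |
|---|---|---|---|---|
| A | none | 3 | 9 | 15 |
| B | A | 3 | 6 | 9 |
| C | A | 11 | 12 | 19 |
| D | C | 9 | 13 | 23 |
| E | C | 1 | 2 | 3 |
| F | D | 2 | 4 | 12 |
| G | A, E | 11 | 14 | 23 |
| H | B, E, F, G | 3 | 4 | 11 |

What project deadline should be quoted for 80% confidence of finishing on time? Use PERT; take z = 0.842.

49.3 hours

te_A = (3 + 4·9 + 15)/6 = 54/6 = 9; σ²_A = ((15−3)/6)² = 4.000
te_B = (3 + 4·6 + 9)/6 = 36/6 = 6; σ²_B = ((9−3)/6)² = 1.000
te_C = (11 + 4·12 + 19)/6 = 78/6 = 13; σ²_C = ((19−11)/6)² = 1.778
te_D = (9 + 4·13 + 23)/6 = 84/6 = 14; σ²_D = ((23−9)/6)² = 5.444
te_E = (1 + 4·2 + 3)/6 = 12/6 = 2; σ²_E = ((3−1)/6)² = 0.111
te_F = (2 + 4·4 + 12)/6 = 30/6 = 5; σ²_F = ((12−2)/6)² = 2.778
te_G = (11 + 4·14 + 23)/6 = 90/6 = 15; σ²_G = ((23−11)/6)² = 4.000
te_H = (3 + 4·4 + 11)/6 = 30/6 = 5; σ²_H = ((11−3)/6)² = 1.778

Forward pass:
ES_A = 0; EF_A = 9
ES_B = 9; EF_B = 9+6 = 15
ES_C = 9; EF_C = 9+13 = 22
ES_D = 22; EF_D = 22+14 = 36
ES_E = 22; EF_E = 22+2 = 24
ES_F = 36; EF_F = 36+5 = 41
ES_G = max(EF_A=9, EF_E=24) = 24; EF_G = 24+15 = 39
ES_H = max(EF_B=15, EF_E=24, EF_F=41, EF_G=39) = 41; EF_H = 41+5 = 46
Expected project duration μ = 46 hours. Critical path: A → C → D → F → H.

Variance along critical path = 4.000 + 1.778 + 5.444 + 2.778 + 1.778 = 15.778; σ = 3.972 hours.
D = μ + z·σ = 46 + 0.842·3.972 = 49.3 hours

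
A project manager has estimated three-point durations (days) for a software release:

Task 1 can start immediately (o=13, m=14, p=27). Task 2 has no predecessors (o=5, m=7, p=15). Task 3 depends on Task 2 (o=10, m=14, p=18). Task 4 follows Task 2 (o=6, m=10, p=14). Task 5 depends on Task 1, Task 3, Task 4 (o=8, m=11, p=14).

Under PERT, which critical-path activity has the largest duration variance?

te_Task 1 = (13 + 4·14 + 27)/6 = 96/6 = 16; σ²_Task 1 = ((27−13)/6)² = 5.444
te_Task 2 = (5 + 4·7 + 15)/6 = 48/6 = 8; σ²_Task 2 = ((15−5)/6)² = 2.778
te_Task 3 = (10 + 4·14 + 18)/6 = 84/6 = 14; σ²_Task 3 = ((18−10)/6)² = 1.778
te_Task 4 = (6 + 4·10 + 14)/6 = 60/6 = 10; σ²_Task 4 = ((14−6)/6)² = 1.778
te_Task 5 = (8 + 4·11 + 14)/6 = 66/6 = 11; σ²_Task 5 = ((14−8)/6)² = 1.000

Forward pass:
ES_Task 1 = 0; EF_Task 1 = 16
ES_Task 2 = 0; EF_Task 2 = 8
ES_Task 3 = 8; EF_Task 3 = 8+14 = 22
ES_Task 4 = 8; EF_Task 4 = 8+10 = 18
ES_Task 5 = max(EF_Task 1=16, EF_Task 3=22, EF_Task 4=18) = 22; EF_Task 5 = 22+11 = 33
Expected project duration μ = 33 days. Critical path: Task 2 → Task 3 → Task 5.

Variances on critical path: σ²_Task 2=2.778, σ²_Task 3=1.778, σ²_Task 5=1.000.
Largest is σ²_Task 2 = 2.778.

Task 2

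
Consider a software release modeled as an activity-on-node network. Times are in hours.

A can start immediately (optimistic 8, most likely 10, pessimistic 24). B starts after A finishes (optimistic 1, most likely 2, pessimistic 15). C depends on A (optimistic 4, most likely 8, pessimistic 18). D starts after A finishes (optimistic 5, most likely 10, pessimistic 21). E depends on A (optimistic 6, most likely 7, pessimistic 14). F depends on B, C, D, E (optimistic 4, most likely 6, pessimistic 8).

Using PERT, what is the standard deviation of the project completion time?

te_A = (8 + 4·10 + 24)/6 = 72/6 = 12; σ²_A = ((24−8)/6)² = 7.111
te_B = (1 + 4·2 + 15)/6 = 24/6 = 4; σ²_B = ((15−1)/6)² = 5.444
te_C = (4 + 4·8 + 18)/6 = 54/6 = 9; σ²_C = ((18−4)/6)² = 5.444
te_D = (5 + 4·10 + 21)/6 = 66/6 = 11; σ²_D = ((21−5)/6)² = 7.111
te_E = (6 + 4·7 + 14)/6 = 48/6 = 8; σ²_E = ((14−6)/6)² = 1.778
te_F = (4 + 4·6 + 8)/6 = 36/6 = 6; σ²_F = ((8−4)/6)² = 0.444

Forward pass:
ES_A = 0; EF_A = 12
ES_B = 12; EF_B = 12+4 = 16
ES_C = 12; EF_C = 12+9 = 21
ES_D = 12; EF_D = 12+11 = 23
ES_E = 12; EF_E = 12+8 = 20
ES_F = max(EF_B=16, EF_C=21, EF_D=23, EF_E=20) = 23; EF_F = 23+6 = 29
Expected project duration μ = 29 hours. Critical path: A → D → F.

Variance along critical path = 7.111 + 7.111 + 0.444 = 14.667
σ = √14.667 = 3.830 hours

3.83 hours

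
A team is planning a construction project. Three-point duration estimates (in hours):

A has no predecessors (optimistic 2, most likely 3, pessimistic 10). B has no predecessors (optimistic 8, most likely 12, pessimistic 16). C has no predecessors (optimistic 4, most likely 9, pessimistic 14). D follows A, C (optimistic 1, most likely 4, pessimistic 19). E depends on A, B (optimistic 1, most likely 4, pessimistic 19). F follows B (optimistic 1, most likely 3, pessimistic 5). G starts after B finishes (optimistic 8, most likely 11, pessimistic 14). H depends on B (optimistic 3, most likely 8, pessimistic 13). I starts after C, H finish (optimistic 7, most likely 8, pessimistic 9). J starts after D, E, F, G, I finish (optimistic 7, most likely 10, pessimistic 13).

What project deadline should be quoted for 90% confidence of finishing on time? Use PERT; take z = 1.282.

41.1 hours

te_A = (2 + 4·3 + 10)/6 = 24/6 = 4; σ²_A = ((10−2)/6)² = 1.778
te_B = (8 + 4·12 + 16)/6 = 72/6 = 12; σ²_B = ((16−8)/6)² = 1.778
te_C = (4 + 4·9 + 14)/6 = 54/6 = 9; σ²_C = ((14−4)/6)² = 2.778
te_D = (1 + 4·4 + 19)/6 = 36/6 = 6; σ²_D = ((19−1)/6)² = 9.000
te_E = (1 + 4·4 + 19)/6 = 36/6 = 6; σ²_E = ((19−1)/6)² = 9.000
te_F = (1 + 4·3 + 5)/6 = 18/6 = 3; σ²_F = ((5−1)/6)² = 0.444
te_G = (8 + 4·11 + 14)/6 = 66/6 = 11; σ²_G = ((14−8)/6)² = 1.000
te_H = (3 + 4·8 + 13)/6 = 48/6 = 8; σ²_H = ((13−3)/6)² = 2.778
te_I = (7 + 4·8 + 9)/6 = 48/6 = 8; σ²_I = ((9−7)/6)² = 0.111
te_J = (7 + 4·10 + 13)/6 = 60/6 = 10; σ²_J = ((13−7)/6)² = 1.000

Forward pass:
ES_A = 0; EF_A = 4
ES_B = 0; EF_B = 12
ES_C = 0; EF_C = 9
ES_D = max(EF_A=4, EF_C=9) = 9; EF_D = 9+6 = 15
ES_E = max(EF_A=4, EF_B=12) = 12; EF_E = 12+6 = 18
ES_F = 12; EF_F = 12+3 = 15
ES_G = 12; EF_G = 12+11 = 23
ES_H = 12; EF_H = 12+8 = 20
ES_I = max(EF_C=9, EF_H=20) = 20; EF_I = 20+8 = 28
ES_J = max(EF_D=15, EF_E=18, EF_F=15, EF_G=23, EF_I=28) = 28; EF_J = 28+10 = 38
Expected project duration μ = 38 hours. Critical path: B → H → I → J.

Variance along critical path = 1.778 + 2.778 + 0.111 + 1.000 = 5.667; σ = 2.380 hours.
D = μ + z·σ = 38 + 1.282·2.380 = 41.1 hours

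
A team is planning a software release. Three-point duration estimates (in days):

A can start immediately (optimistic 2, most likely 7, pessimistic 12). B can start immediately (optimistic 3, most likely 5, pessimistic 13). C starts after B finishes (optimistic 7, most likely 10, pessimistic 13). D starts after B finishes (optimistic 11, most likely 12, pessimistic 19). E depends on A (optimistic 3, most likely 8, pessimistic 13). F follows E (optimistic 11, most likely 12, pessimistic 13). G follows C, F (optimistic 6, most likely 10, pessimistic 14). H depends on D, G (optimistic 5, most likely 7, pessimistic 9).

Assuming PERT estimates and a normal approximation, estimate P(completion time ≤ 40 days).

te_A = (2 + 4·7 + 12)/6 = 42/6 = 7; σ²_A = ((12−2)/6)² = 2.778
te_B = (3 + 4·5 + 13)/6 = 36/6 = 6; σ²_B = ((13−3)/6)² = 2.778
te_C = (7 + 4·10 + 13)/6 = 60/6 = 10; σ²_C = ((13−7)/6)² = 1.000
te_D = (11 + 4·12 + 19)/6 = 78/6 = 13; σ²_D = ((19−11)/6)² = 1.778
te_E = (3 + 4·8 + 13)/6 = 48/6 = 8; σ²_E = ((13−3)/6)² = 2.778
te_F = (11 + 4·12 + 13)/6 = 72/6 = 12; σ²_F = ((13−11)/6)² = 0.111
te_G = (6 + 4·10 + 14)/6 = 60/6 = 10; σ²_G = ((14−6)/6)² = 1.778
te_H = (5 + 4·7 + 9)/6 = 42/6 = 7; σ²_H = ((9−5)/6)² = 0.444

Forward pass:
ES_A = 0; EF_A = 7
ES_B = 0; EF_B = 6
ES_C = 6; EF_C = 6+10 = 16
ES_D = 6; EF_D = 6+13 = 19
ES_E = 7; EF_E = 7+8 = 15
ES_F = 15; EF_F = 15+12 = 27
ES_G = max(EF_C=16, EF_F=27) = 27; EF_G = 27+10 = 37
ES_H = max(EF_D=19, EF_G=37) = 37; EF_H = 37+7 = 44
Expected project duration μ = 44 days. Critical path: A → E → F → G → H.

Variance along critical path = 2.778 + 2.778 + 0.111 + 1.778 + 0.444 = 7.889; σ = √7.889 = 2.809 days.
Z = (40 − 44) / 2.809 = -1.424
P(T ≤ 40) = Φ(-1.424) ≈ 0.077

0.077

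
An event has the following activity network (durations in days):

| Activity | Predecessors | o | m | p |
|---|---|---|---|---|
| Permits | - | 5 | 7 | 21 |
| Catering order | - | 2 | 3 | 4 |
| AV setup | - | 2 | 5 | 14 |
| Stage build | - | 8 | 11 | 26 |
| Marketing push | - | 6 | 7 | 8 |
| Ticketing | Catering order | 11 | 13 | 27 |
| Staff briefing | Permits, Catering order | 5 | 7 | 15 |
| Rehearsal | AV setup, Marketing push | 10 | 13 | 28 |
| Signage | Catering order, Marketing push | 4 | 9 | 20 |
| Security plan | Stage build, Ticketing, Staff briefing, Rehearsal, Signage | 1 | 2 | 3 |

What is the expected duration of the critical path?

te_Permits = (5 + 4·7 + 21)/6 = 54/6 = 9
te_Catering order = (2 + 4·3 + 4)/6 = 18/6 = 3
te_AV setup = (2 + 4·5 + 14)/6 = 36/6 = 6
te_Stage build = (8 + 4·11 + 26)/6 = 78/6 = 13
te_Marketing push = (6 + 4·7 + 8)/6 = 42/6 = 7
te_Ticketing = (11 + 4·13 + 27)/6 = 90/6 = 15
te_Staff briefing = (5 + 4·7 + 15)/6 = 48/6 = 8
te_Rehearsal = (10 + 4·13 + 28)/6 = 90/6 = 15
te_Signage = (4 + 4·9 + 20)/6 = 60/6 = 10
te_Security plan = (1 + 4·2 + 3)/6 = 12/6 = 2

Forward pass:
ES_Permits = 0; EF_Permits = 9
ES_Catering order = 0; EF_Catering order = 3
ES_AV setup = 0; EF_AV setup = 6
ES_Stage build = 0; EF_Stage build = 13
ES_Marketing push = 0; EF_Marketing push = 7
ES_Ticketing = 3; EF_Ticketing = 3+15 = 18
ES_Staff briefing = max(EF_Permits=9, EF_Catering order=3) = 9; EF_Staff briefing = 9+8 = 17
ES_Rehearsal = max(EF_AV setup=6, EF_Marketing push=7) = 7; EF_Rehearsal = 7+15 = 22
ES_Signage = max(EF_Catering order=3, EF_Marketing push=7) = 7; EF_Signage = 7+10 = 17
ES_Security plan = max(EF_Stage build=13, EF_Ticketing=18, EF_Staff briefing=17, EF_Rehearsal=22, EF_Signage=17) = 22; EF_Security plan = 22+2 = 24
Expected project duration μ = 24 days. Critical path: Marketing push → Rehearsal → Security plan.

24 days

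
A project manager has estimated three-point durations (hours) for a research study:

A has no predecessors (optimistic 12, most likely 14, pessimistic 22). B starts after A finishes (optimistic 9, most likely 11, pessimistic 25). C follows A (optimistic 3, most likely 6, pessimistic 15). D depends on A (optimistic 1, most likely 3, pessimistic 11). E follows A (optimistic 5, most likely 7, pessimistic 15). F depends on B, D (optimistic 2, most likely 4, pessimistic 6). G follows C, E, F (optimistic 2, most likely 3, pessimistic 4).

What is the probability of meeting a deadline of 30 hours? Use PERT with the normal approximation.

0.061

te_A = (12 + 4·14 + 22)/6 = 90/6 = 15; σ²_A = ((22−12)/6)² = 2.778
te_B = (9 + 4·11 + 25)/6 = 78/6 = 13; σ²_B = ((25−9)/6)² = 7.111
te_C = (3 + 4·6 + 15)/6 = 42/6 = 7; σ²_C = ((15−3)/6)² = 4.000
te_D = (1 + 4·3 + 11)/6 = 24/6 = 4; σ²_D = ((11−1)/6)² = 2.778
te_E = (5 + 4·7 + 15)/6 = 48/6 = 8; σ²_E = ((15−5)/6)² = 2.778
te_F = (2 + 4·4 + 6)/6 = 24/6 = 4; σ²_F = ((6−2)/6)² = 0.444
te_G = (2 + 4·3 + 4)/6 = 18/6 = 3; σ²_G = ((4−2)/6)² = 0.111

Forward pass:
ES_A = 0; EF_A = 15
ES_B = 15; EF_B = 15+13 = 28
ES_C = 15; EF_C = 15+7 = 22
ES_D = 15; EF_D = 15+4 = 19
ES_E = 15; EF_E = 15+8 = 23
ES_F = max(EF_B=28, EF_D=19) = 28; EF_F = 28+4 = 32
ES_G = max(EF_C=22, EF_E=23, EF_F=32) = 32; EF_G = 32+3 = 35
Expected project duration μ = 35 hours. Critical path: A → B → F → G.

Variance along critical path = 2.778 + 7.111 + 0.444 + 0.111 = 10.444; σ = √10.444 = 3.232 hours.
Z = (30 − 35) / 3.232 = -1.547
P(T ≤ 30) = Φ(-1.547) ≈ 0.061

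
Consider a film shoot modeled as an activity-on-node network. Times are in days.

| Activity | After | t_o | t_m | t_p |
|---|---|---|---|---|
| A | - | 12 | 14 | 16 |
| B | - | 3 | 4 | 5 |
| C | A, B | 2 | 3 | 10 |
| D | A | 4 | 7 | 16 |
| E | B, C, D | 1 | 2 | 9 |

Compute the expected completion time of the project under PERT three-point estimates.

25 days

te_A = (12 + 4·14 + 16)/6 = 84/6 = 14
te_B = (3 + 4·4 + 5)/6 = 24/6 = 4
te_C = (2 + 4·3 + 10)/6 = 24/6 = 4
te_D = (4 + 4·7 + 16)/6 = 48/6 = 8
te_E = (1 + 4·2 + 9)/6 = 18/6 = 3

Forward pass:
ES_A = 0; EF_A = 14
ES_B = 0; EF_B = 4
ES_C = max(EF_A=14, EF_B=4) = 14; EF_C = 14+4 = 18
ES_D = 14; EF_D = 14+8 = 22
ES_E = max(EF_B=4, EF_C=18, EF_D=22) = 22; EF_E = 22+3 = 25
Expected project duration μ = 25 days. Critical path: A → D → E.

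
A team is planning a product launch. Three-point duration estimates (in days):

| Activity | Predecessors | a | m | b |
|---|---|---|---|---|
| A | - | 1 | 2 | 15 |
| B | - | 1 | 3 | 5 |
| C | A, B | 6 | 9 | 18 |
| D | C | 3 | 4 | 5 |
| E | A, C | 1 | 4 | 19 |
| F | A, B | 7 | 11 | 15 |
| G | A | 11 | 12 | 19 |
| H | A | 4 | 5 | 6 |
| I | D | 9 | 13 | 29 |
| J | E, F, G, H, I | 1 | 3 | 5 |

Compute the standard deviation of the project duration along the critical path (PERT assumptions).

te_A = (1 + 4·2 + 15)/6 = 24/6 = 4; σ²_A = ((15−1)/6)² = 5.444
te_B = (1 + 4·3 + 5)/6 = 18/6 = 3; σ²_B = ((5−1)/6)² = 0.444
te_C = (6 + 4·9 + 18)/6 = 60/6 = 10; σ²_C = ((18−6)/6)² = 4.000
te_D = (3 + 4·4 + 5)/6 = 24/6 = 4; σ²_D = ((5−3)/6)² = 0.111
te_E = (1 + 4·4 + 19)/6 = 36/6 = 6; σ²_E = ((19−1)/6)² = 9.000
te_F = (7 + 4·11 + 15)/6 = 66/6 = 11; σ²_F = ((15−7)/6)² = 1.778
te_G = (11 + 4·12 + 19)/6 = 78/6 = 13; σ²_G = ((19−11)/6)² = 1.778
te_H = (4 + 4·5 + 6)/6 = 30/6 = 5; σ²_H = ((6−4)/6)² = 0.111
te_I = (9 + 4·13 + 29)/6 = 90/6 = 15; σ²_I = ((29−9)/6)² = 11.111
te_J = (1 + 4·3 + 5)/6 = 18/6 = 3; σ²_J = ((5−1)/6)² = 0.444

Forward pass:
ES_A = 0; EF_A = 4
ES_B = 0; EF_B = 3
ES_C = max(EF_A=4, EF_B=3) = 4; EF_C = 4+10 = 14
ES_D = 14; EF_D = 14+4 = 18
ES_E = max(EF_A=4, EF_C=14) = 14; EF_E = 14+6 = 20
ES_F = max(EF_A=4, EF_B=3) = 4; EF_F = 4+11 = 15
ES_G = 4; EF_G = 4+13 = 17
ES_H = 4; EF_H = 4+5 = 9
ES_I = 18; EF_I = 18+15 = 33
ES_J = max(EF_E=20, EF_F=15, EF_G=17, EF_H=9, EF_I=33) = 33; EF_J = 33+3 = 36
Expected project duration μ = 36 days. Critical path: A → C → D → I → J.

Variance along critical path = 5.444 + 4.000 + 0.111 + 11.111 + 0.444 = 21.111
σ = √21.111 = 4.595 days

4.59 days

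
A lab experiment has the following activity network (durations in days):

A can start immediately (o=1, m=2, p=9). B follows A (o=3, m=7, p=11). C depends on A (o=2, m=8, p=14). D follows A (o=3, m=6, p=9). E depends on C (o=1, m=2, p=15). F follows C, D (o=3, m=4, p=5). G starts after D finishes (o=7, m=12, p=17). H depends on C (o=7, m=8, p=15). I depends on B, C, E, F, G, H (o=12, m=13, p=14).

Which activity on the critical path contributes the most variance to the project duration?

te_A = (1 + 4·2 + 9)/6 = 18/6 = 3; σ²_A = ((9−1)/6)² = 1.778
te_B = (3 + 4·7 + 11)/6 = 42/6 = 7; σ²_B = ((11−3)/6)² = 1.778
te_C = (2 + 4·8 + 14)/6 = 48/6 = 8; σ²_C = ((14−2)/6)² = 4.000
te_D = (3 + 4·6 + 9)/6 = 36/6 = 6; σ²_D = ((9−3)/6)² = 1.000
te_E = (1 + 4·2 + 15)/6 = 24/6 = 4; σ²_E = ((15−1)/6)² = 5.444
te_F = (3 + 4·4 + 5)/6 = 24/6 = 4; σ²_F = ((5−3)/6)² = 0.111
te_G = (7 + 4·12 + 17)/6 = 72/6 = 12; σ²_G = ((17−7)/6)² = 2.778
te_H = (7 + 4·8 + 15)/6 = 54/6 = 9; σ²_H = ((15−7)/6)² = 1.778
te_I = (12 + 4·13 + 14)/6 = 78/6 = 13; σ²_I = ((14−12)/6)² = 0.111

Forward pass:
ES_A = 0; EF_A = 3
ES_B = 3; EF_B = 3+7 = 10
ES_C = 3; EF_C = 3+8 = 11
ES_D = 3; EF_D = 3+6 = 9
ES_E = 11; EF_E = 11+4 = 15
ES_F = max(EF_C=11, EF_D=9) = 11; EF_F = 11+4 = 15
ES_G = 9; EF_G = 9+12 = 21
ES_H = 11; EF_H = 11+9 = 20
ES_I = max(EF_B=10, EF_C=11, EF_E=15, EF_F=15, EF_G=21, EF_H=20) = 21; EF_I = 21+13 = 34
Expected project duration μ = 34 days. Critical path: A → D → G → I.

Variances on critical path: σ²_A=1.778, σ²_D=1.000, σ²_G=2.778, σ²_I=0.111.
Largest is σ²_G = 2.778.

G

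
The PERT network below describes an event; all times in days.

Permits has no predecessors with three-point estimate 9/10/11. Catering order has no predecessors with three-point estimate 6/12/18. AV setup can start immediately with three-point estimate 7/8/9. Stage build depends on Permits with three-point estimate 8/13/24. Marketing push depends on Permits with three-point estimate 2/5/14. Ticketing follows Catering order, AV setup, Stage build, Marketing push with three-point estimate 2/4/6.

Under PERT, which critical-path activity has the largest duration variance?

te_Permits = (9 + 4·10 + 11)/6 = 60/6 = 10; σ²_Permits = ((11−9)/6)² = 0.111
te_Catering order = (6 + 4·12 + 18)/6 = 72/6 = 12; σ²_Catering order = ((18−6)/6)² = 4.000
te_AV setup = (7 + 4·8 + 9)/6 = 48/6 = 8; σ²_AV setup = ((9−7)/6)² = 0.111
te_Stage build = (8 + 4·13 + 24)/6 = 84/6 = 14; σ²_Stage build = ((24−8)/6)² = 7.111
te_Marketing push = (2 + 4·5 + 14)/6 = 36/6 = 6; σ²_Marketing push = ((14−2)/6)² = 4.000
te_Ticketing = (2 + 4·4 + 6)/6 = 24/6 = 4; σ²_Ticketing = ((6−2)/6)² = 0.444

Forward pass:
ES_Permits = 0; EF_Permits = 10
ES_Catering order = 0; EF_Catering order = 12
ES_AV setup = 0; EF_AV setup = 8
ES_Stage build = 10; EF_Stage build = 10+14 = 24
ES_Marketing push = 10; EF_Marketing push = 10+6 = 16
ES_Ticketing = max(EF_Catering order=12, EF_AV setup=8, EF_Stage build=24, EF_Marketing push=16) = 24; EF_Ticketing = 24+4 = 28
Expected project duration μ = 28 days. Critical path: Permits → Stage build → Ticketing.

Variances on critical path: σ²_Permits=0.111, σ²_Stage build=7.111, σ²_Ticketing=0.444.
Largest is σ²_Stage build = 7.111.

Stage build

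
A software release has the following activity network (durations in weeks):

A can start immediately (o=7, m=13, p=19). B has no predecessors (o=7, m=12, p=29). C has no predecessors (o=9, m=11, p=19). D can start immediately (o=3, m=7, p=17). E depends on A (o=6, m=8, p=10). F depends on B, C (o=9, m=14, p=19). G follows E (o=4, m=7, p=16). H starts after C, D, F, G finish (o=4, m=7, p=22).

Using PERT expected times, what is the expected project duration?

te_A = (7 + 4·13 + 19)/6 = 78/6 = 13
te_B = (7 + 4·12 + 29)/6 = 84/6 = 14
te_C = (9 + 4·11 + 19)/6 = 72/6 = 12
te_D = (3 + 4·7 + 17)/6 = 48/6 = 8
te_E = (6 + 4·8 + 10)/6 = 48/6 = 8
te_F = (9 + 4·14 + 19)/6 = 84/6 = 14
te_G = (4 + 4·7 + 16)/6 = 48/6 = 8
te_H = (4 + 4·7 + 22)/6 = 54/6 = 9

Forward pass:
ES_A = 0; EF_A = 13
ES_B = 0; EF_B = 14
ES_C = 0; EF_C = 12
ES_D = 0; EF_D = 8
ES_E = 13; EF_E = 13+8 = 21
ES_F = max(EF_B=14, EF_C=12) = 14; EF_F = 14+14 = 28
ES_G = 21; EF_G = 21+8 = 29
ES_H = max(EF_C=12, EF_D=8, EF_F=28, EF_G=29) = 29; EF_H = 29+9 = 38
Expected project duration μ = 38 weeks. Critical path: A → E → G → H.

38 weeks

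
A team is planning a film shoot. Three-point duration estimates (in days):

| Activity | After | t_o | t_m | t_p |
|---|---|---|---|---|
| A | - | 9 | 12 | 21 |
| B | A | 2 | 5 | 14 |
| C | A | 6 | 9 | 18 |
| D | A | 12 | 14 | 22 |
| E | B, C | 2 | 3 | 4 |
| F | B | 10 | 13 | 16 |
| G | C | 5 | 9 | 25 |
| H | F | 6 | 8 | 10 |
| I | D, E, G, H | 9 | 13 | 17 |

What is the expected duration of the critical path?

53 days

te_A = (9 + 4·12 + 21)/6 = 78/6 = 13
te_B = (2 + 4·5 + 14)/6 = 36/6 = 6
te_C = (6 + 4·9 + 18)/6 = 60/6 = 10
te_D = (12 + 4·14 + 22)/6 = 90/6 = 15
te_E = (2 + 4·3 + 4)/6 = 18/6 = 3
te_F = (10 + 4·13 + 16)/6 = 78/6 = 13
te_G = (5 + 4·9 + 25)/6 = 66/6 = 11
te_H = (6 + 4·8 + 10)/6 = 48/6 = 8
te_I = (9 + 4·13 + 17)/6 = 78/6 = 13

Forward pass:
ES_A = 0; EF_A = 13
ES_B = 13; EF_B = 13+6 = 19
ES_C = 13; EF_C = 13+10 = 23
ES_D = 13; EF_D = 13+15 = 28
ES_E = max(EF_B=19, EF_C=23) = 23; EF_E = 23+3 = 26
ES_F = 19; EF_F = 19+13 = 32
ES_G = 23; EF_G = 23+11 = 34
ES_H = 32; EF_H = 32+8 = 40
ES_I = max(EF_D=28, EF_E=26, EF_G=34, EF_H=40) = 40; EF_I = 40+13 = 53
Expected project duration μ = 53 days. Critical path: A → B → F → H → I.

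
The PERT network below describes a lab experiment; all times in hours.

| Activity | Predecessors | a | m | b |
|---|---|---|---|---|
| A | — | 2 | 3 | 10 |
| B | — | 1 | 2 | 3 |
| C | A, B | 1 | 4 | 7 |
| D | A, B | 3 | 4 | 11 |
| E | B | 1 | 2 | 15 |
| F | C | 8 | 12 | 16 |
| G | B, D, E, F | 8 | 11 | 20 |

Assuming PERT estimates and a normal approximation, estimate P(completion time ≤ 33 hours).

0.634

te_A = (2 + 4·3 + 10)/6 = 24/6 = 4; σ²_A = ((10−2)/6)² = 1.778
te_B = (1 + 4·2 + 3)/6 = 12/6 = 2; σ²_B = ((3−1)/6)² = 0.111
te_C = (1 + 4·4 + 7)/6 = 24/6 = 4; σ²_C = ((7−1)/6)² = 1.000
te_D = (3 + 4·4 + 11)/6 = 30/6 = 5; σ²_D = ((11−3)/6)² = 1.778
te_E = (1 + 4·2 + 15)/6 = 24/6 = 4; σ²_E = ((15−1)/6)² = 5.444
te_F = (8 + 4·12 + 16)/6 = 72/6 = 12; σ²_F = ((16−8)/6)² = 1.778
te_G = (8 + 4·11 + 20)/6 = 72/6 = 12; σ²_G = ((20−8)/6)² = 4.000

Forward pass:
ES_A = 0; EF_A = 4
ES_B = 0; EF_B = 2
ES_C = max(EF_A=4, EF_B=2) = 4; EF_C = 4+4 = 8
ES_D = max(EF_A=4, EF_B=2) = 4; EF_D = 4+5 = 9
ES_E = 2; EF_E = 2+4 = 6
ES_F = 8; EF_F = 8+12 = 20
ES_G = max(EF_B=2, EF_D=9, EF_E=6, EF_F=20) = 20; EF_G = 20+12 = 32
Expected project duration μ = 32 hours. Critical path: A → C → F → G.

Variance along critical path = 1.778 + 1.000 + 1.778 + 4.000 = 8.556; σ = √8.556 = 2.925 hours.
Z = (33 − 32) / 2.925 = 0.342
P(T ≤ 33) = Φ(0.342) ≈ 0.634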